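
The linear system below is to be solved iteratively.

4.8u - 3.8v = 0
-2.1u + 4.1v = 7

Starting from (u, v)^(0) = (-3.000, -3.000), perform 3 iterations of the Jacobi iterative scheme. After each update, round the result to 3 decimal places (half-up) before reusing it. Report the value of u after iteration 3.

0.389

Iteration 1:
  u = (0 - (-3.8)·-3.000) / (4.8) = -2.375
  v = (7 - (-2.1)·-3.000) / (4.1) = 0.171
Iteration 2:
  u = (0 - (-3.8)·0.171) / (4.8) = 0.135
  v = (7 - (-2.1)·-2.375) / (4.1) = 0.491
Iteration 3:
  u = (0 - (-3.8)·0.491) / (4.8) = 0.389
  v = (7 - (-2.1)·0.135) / (4.1) = 1.776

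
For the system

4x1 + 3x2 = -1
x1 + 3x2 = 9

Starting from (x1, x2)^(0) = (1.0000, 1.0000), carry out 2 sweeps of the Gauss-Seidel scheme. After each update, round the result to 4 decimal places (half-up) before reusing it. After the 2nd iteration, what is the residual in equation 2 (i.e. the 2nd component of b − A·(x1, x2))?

Iteration 1:
  x1 = (-1 - (3)·1.0000) / (4) = -1.0000
  x2 = (9 - (1)·-1.0000) / (3) = 3.3333
Iteration 2:
  x1 = (-1 - (3)·3.3333) / (4) = -2.7500
  x2 = (9 - (1)·-2.7500) / (3) = 3.9167
Residual b − A·x = (-1.7501, -0.0001)

-0.0001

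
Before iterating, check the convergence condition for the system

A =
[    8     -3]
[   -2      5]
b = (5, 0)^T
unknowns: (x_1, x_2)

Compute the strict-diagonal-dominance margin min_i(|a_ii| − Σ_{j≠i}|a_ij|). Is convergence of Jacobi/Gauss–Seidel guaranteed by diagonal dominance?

3

row 1: |8| − (3) = 5
row 2: |5| − (2) = 3
minimum over rows = 3 → strictly diagonally dominant (convergence guaranteed)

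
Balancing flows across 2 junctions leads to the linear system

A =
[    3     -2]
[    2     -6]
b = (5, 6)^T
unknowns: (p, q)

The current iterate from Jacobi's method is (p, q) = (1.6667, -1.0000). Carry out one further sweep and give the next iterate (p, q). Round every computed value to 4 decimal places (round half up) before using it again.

One sweep:
  p = (5 - (-2)·-1.0000) / (3) = 1.0000
  q = (6 - (2)·1.6667) / (-6) = -0.4444

(1.0000, -0.4444)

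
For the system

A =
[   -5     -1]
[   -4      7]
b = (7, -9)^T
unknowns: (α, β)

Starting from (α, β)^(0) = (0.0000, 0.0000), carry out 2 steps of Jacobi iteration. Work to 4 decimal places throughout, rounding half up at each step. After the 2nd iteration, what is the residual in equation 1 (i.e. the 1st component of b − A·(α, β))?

-0.8002

Iteration 1:
  α = (7 - (-1)·0.0000) / (-5) = -1.4000
  β = (-9 - (-4)·0.0000) / (7) = -1.2857
Iteration 2:
  α = (7 - (-1)·-1.2857) / (-5) = -1.1429
  β = (-9 - (-4)·-1.4000) / (7) = -2.0857
Residual b − A·x = (-0.8002, 1.0283)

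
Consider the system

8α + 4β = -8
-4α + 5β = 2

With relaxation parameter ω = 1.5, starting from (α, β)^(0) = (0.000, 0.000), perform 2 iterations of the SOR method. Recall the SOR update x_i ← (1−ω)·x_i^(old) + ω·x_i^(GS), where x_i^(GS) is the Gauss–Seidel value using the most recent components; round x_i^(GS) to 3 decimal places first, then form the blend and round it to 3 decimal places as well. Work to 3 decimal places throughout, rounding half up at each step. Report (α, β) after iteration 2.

(0.150, 1.380)

Iteration 1:
  α: GS value = (-8 - (4)·0.000) / (8) = -1.000;  α ← (1−ω)·0.000 + ω·-1.000 = -1.500
  β: GS value = (2 - (-4)·-1.500) / (5) = -0.800;  β ← (1−ω)·0.000 + ω·-0.800 = -1.200
Iteration 2:
  α: GS value = (-8 - (4)·-1.200) / (8) = -0.400;  α ← (1−ω)·-1.500 + ω·-0.400 = 0.150
  β: GS value = (2 - (-4)·0.150) / (5) = 0.520;  β ← (1−ω)·-1.200 + ω·0.520 = 1.380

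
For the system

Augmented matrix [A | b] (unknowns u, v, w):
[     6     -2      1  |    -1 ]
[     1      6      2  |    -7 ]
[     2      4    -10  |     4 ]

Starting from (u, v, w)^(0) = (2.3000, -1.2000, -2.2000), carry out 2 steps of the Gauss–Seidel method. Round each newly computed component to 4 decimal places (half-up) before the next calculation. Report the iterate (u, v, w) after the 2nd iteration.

(-0.2000, -0.9333, -0.8133)

Iteration 1:
  u = (-1 - (-2)·-1.2000 - (1)·-2.2000) / (6) = -0.2000
  v = (-7 - (1)·-0.2000 - (2)·-2.2000) / (6) = -0.4000
  w = (4 - (2)·-0.2000 - (4)·-0.4000) / (-10) = -0.6000
Iteration 2:
  u = (-1 - (-2)·-0.4000 - (1)·-0.6000) / (6) = -0.2000
  v = (-7 - (1)·-0.2000 - (2)·-0.6000) / (6) = -0.9333
  w = (4 - (2)·-0.2000 - (4)·-0.9333) / (-10) = -0.8133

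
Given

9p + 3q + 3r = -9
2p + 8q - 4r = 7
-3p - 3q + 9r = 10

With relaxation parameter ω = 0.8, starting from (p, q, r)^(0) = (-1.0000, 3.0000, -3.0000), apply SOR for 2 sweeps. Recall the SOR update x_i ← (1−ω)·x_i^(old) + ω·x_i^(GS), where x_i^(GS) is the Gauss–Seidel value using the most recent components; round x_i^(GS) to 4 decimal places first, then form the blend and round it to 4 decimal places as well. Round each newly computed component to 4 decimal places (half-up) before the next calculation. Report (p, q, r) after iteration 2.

(-1.1073, 1.0223, 0.8867)

Iteration 1:
  p: GS value = (-9 - (3)·3.0000 - (3)·-3.0000) / (9) = -1.0000;  p ← (1−ω)·-1.0000 + ω·-1.0000 = -1.0000
  q: GS value = (7 - (2)·-1.0000 - (-4)·-3.0000) / (8) = -0.3750;  q ← (1−ω)·3.0000 + ω·-0.3750 = 0.3000
  r: GS value = (10 - (-3)·-1.0000 - (-3)·0.3000) / (9) = 0.8778;  r ← (1−ω)·-3.0000 + ω·0.8778 = 0.1022
Iteration 2:
  p: GS value = (-9 - (3)·0.3000 - (3)·0.1022) / (9) = -1.1341;  p ← (1−ω)·-1.0000 + ω·-1.1341 = -1.1073
  q: GS value = (7 - (2)·-1.1073 - (-4)·0.1022) / (8) = 1.2029;  q ← (1−ω)·0.3000 + ω·1.2029 = 1.0223
  r: GS value = (10 - (-3)·-1.1073 - (-3)·1.0223) / (9) = 1.0828;  r ← (1−ω)·0.1022 + ω·1.0828 = 0.8867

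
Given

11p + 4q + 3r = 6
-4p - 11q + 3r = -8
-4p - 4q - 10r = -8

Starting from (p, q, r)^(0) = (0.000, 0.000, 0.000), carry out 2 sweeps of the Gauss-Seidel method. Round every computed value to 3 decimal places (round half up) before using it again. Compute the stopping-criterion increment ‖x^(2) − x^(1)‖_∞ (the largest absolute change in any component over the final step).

0.293

Iteration 1:
  p = (6 - (4)·0.000 - (3)·0.000) / (11) = 0.545
  q = (-8 - (-4)·0.545 - (3)·0.000) / (-11) = 0.529
  r = (-8 - (-4)·0.545 - (-4)·0.529) / (-10) = 0.370
Iteration 2:
  p = (6 - (4)·0.529 - (3)·0.370) / (11) = 0.252
  q = (-8 - (-4)·0.252 - (3)·0.370) / (-11) = 0.737
  r = (-8 - (-4)·0.252 - (-4)·0.737) / (-10) = 0.404
Change: (-0.293, 0.208, 0.034) → max |·| = 0.293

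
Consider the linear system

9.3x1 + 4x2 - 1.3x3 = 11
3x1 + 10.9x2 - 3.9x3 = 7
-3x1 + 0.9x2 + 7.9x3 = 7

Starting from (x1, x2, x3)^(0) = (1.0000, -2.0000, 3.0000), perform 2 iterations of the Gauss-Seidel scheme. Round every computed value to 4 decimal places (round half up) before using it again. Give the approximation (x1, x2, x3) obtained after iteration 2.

(0.9744, 0.9833, 1.1441)

Iteration 1:
  x1 = (11 - (4)·-2.0000 - (-1.3)·3.0000) / (9.3) = 2.4624
  x2 = (7 - (3)·2.4624 - (-3.9)·3.0000) / (10.9) = 1.0379
  x3 = (7 - (-3)·2.4624 - (0.9)·1.0379) / (7.9) = 1.7029
Iteration 2:
  x1 = (11 - (4)·1.0379 - (-1.3)·1.7029) / (9.3) = 0.9744
  x2 = (7 - (3)·0.9744 - (-3.9)·1.7029) / (10.9) = 0.9833
  x3 = (7 - (-3)·0.9744 - (0.9)·0.9833) / (7.9) = 1.1441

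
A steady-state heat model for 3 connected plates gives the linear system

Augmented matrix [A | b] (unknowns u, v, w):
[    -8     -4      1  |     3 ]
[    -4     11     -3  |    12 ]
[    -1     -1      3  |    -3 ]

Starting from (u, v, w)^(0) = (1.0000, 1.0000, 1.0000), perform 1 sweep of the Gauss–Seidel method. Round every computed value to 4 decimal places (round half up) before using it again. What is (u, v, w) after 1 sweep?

Iteration 1:
  u = (3 - (-4)·1.0000 - (1)·1.0000) / (-8) = -0.7500
  v = (12 - (-4)·-0.7500 - (-3)·1.0000) / (11) = 1.0909
  w = (-3 - (-1)·-0.7500 - (-1)·1.0909) / (3) = -0.8864

(-0.7500, 1.0909, -0.8864)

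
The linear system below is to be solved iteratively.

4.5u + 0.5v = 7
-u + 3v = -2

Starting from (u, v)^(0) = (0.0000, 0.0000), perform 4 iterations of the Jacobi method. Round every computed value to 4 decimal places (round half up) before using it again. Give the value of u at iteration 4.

1.5693

Iteration 1:
  u = (7 - (0.5)·0.0000) / (4.5) = 1.5556
  v = (-2 - (-1)·0.0000) / (3) = -0.6667
Iteration 2:
  u = (7 - (0.5)·-0.6667) / (4.5) = 1.6296
  v = (-2 - (-1)·1.5556) / (3) = -0.1481
Iteration 3:
  u = (7 - (0.5)·-0.1481) / (4.5) = 1.5720
  v = (-2 - (-1)·1.6296) / (3) = -0.1235
Iteration 4:
  u = (7 - (0.5)·-0.1235) / (4.5) = 1.5693
  v = (-2 - (-1)·1.5720) / (3) = -0.1427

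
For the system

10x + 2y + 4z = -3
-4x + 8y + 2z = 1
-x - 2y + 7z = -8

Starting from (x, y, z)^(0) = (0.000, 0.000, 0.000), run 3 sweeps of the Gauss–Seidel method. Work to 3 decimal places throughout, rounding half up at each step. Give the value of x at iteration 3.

-0.015

Iteration 1:
  x = (-3 - (2)·0.000 - (4)·0.000) / (10) = -0.300
  y = (1 - (-4)·-0.300 - (2)·0.000) / (8) = -0.025
  z = (-8 - (-1)·-0.300 - (-2)·-0.025) / (7) = -1.193
Iteration 2:
  x = (-3 - (2)·-0.025 - (4)·-1.193) / (10) = 0.182
  y = (1 - (-4)·0.182 - (2)·-1.193) / (8) = 0.514
  z = (-8 - (-1)·0.182 - (-2)·0.514) / (7) = -0.970
Iteration 3:
  x = (-3 - (2)·0.514 - (4)·-0.970) / (10) = -0.015
  y = (1 - (-4)·-0.015 - (2)·-0.970) / (8) = 0.360
  z = (-8 - (-1)·-0.015 - (-2)·0.360) / (7) = -1.042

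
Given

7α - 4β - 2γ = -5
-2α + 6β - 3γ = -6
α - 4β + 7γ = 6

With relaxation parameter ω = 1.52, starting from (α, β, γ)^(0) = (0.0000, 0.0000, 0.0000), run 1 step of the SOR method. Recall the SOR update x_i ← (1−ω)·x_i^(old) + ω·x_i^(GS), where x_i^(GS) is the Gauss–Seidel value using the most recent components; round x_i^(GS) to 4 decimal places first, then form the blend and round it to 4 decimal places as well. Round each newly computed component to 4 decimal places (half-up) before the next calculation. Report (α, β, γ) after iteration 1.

(-1.0857, -2.0701, -0.2595)

Iteration 1:
  α: GS value = (-5 - (-4)·0.0000 - (-2)·0.0000) / (7) = -0.7143;  α ← (1−ω)·0.0000 + ω·-0.7143 = -1.0857
  β: GS value = (-6 - (-2)·-1.0857 - (-3)·0.0000) / (6) = -1.3619;  β ← (1−ω)·0.0000 + ω·-1.3619 = -2.0701
  γ: GS value = (6 - (1)·-1.0857 - (-4)·-2.0701) / (7) = -0.1707;  γ ← (1−ω)·0.0000 + ω·-0.1707 = -0.2595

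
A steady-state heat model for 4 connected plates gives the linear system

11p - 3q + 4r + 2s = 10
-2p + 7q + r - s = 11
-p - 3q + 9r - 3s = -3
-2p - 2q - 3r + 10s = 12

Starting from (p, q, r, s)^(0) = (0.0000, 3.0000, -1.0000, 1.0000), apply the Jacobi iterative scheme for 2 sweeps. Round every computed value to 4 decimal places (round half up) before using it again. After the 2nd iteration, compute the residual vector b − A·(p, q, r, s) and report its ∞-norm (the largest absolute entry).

Iteration 1:
  p = (10 - (-3)·3.0000 - (4)·-1.0000 - (2)·1.0000) / (11) = 1.9091
  q = (11 - (-2)·0.0000 - (1)·-1.0000 - (-1)·1.0000) / (7) = 1.8571
  r = (-3 - (-1)·0.0000 - (-3)·3.0000 - (-3)·1.0000) / (9) = 1.0000
  s = (12 - (-2)·0.0000 - (-2)·3.0000 - (-3)·-1.0000) / (10) = 1.5000
Iteration 2:
  p = (10 - (-3)·1.8571 - (4)·1.0000 - (2)·1.5000) / (11) = 0.7792
  q = (11 - (-2)·1.9091 - (1)·1.0000 - (-1)·1.5000) / (7) = 2.1883
  r = (-3 - (-1)·1.9091 - (-3)·1.8571 - (-3)·1.5000) / (9) = 0.9978
  s = (12 - (-2)·1.9091 - (-2)·1.8571 - (-3)·1.0000) / (10) = 2.2532
Residual b − A·x = (-0.5039, -1.5043, 2.1235, -1.6036); ∞-norm = 2.1235

2.1235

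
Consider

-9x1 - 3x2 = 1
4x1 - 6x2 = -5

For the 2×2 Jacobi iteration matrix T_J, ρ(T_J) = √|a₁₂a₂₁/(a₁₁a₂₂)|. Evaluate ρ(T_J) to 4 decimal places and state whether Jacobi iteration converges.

0.4714

a₁₂a₂₁/(a₁₁a₂₂) = (-3)·(4) / ((-9)·(-6)) = -0.222222
ρ = √|-0.222222| = √0.222222 = 0.4714
ρ < 1, so Jacobi converges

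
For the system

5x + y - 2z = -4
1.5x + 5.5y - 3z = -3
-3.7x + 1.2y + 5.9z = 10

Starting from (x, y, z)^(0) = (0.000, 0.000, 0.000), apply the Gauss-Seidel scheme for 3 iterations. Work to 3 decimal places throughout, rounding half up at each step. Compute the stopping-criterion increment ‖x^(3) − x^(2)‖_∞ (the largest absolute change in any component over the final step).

Iteration 1:
  x = (-4 - (1)·0.000 - (-2)·0.000) / (5) = -0.800
  y = (-3 - (1.5)·-0.800 - (-3)·0.000) / (5.5) = -0.327
  z = (10 - (-3.7)·-0.800 - (1.2)·-0.327) / (5.9) = 1.260
Iteration 2:
  x = (-4 - (1)·-0.327 - (-2)·1.260) / (5) = -0.231
  y = (-3 - (1.5)·-0.231 - (-3)·1.260) / (5.5) = 0.205
  z = (10 - (-3.7)·-0.231 - (1.2)·0.205) / (5.9) = 1.508
Iteration 3:
  x = (-4 - (1)·0.205 - (-2)·1.508) / (5) = -0.238
  y = (-3 - (1.5)·-0.238 - (-3)·1.508) / (5.5) = 0.342
  z = (10 - (-3.7)·-0.238 - (1.2)·0.342) / (5.9) = 1.476
Change: (-0.007, 0.137, -0.032) → max |·| = 0.137

0.137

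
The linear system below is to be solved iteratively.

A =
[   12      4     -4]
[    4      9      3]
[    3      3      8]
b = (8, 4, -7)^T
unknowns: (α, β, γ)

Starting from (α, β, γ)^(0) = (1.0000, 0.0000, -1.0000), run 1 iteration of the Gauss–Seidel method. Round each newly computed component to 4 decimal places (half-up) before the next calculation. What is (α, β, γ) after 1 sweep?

(0.3333, 0.6296, -1.2361)

Iteration 1:
  α = (8 - (4)·0.0000 - (-4)·-1.0000) / (12) = 0.3333
  β = (4 - (4)·0.3333 - (3)·-1.0000) / (9) = 0.6296
  γ = (-7 - (3)·0.3333 - (3)·0.6296) / (8) = -1.2361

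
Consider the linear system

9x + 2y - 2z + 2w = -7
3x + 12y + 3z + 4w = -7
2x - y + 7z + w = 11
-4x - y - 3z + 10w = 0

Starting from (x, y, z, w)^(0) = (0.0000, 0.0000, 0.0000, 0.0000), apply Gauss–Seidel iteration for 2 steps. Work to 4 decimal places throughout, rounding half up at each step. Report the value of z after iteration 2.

Iteration 1:
  x = (-7 - (2)·0.0000 - (-2)·0.0000 - (2)·0.0000) / (9) = -0.7778
  y = (-7 - (3)·-0.7778 - (3)·0.0000 - (4)·0.0000) / (12) = -0.3889
  z = (11 - (2)·-0.7778 - (-1)·-0.3889 - (1)·0.0000) / (7) = 1.7381
  w = (0 - (-4)·-0.7778 - (-1)·-0.3889 - (-3)·1.7381) / (10) = 0.1714
Iteration 2:
  x = (-7 - (2)·-0.3889 - (-2)·1.7381 - (2)·0.1714) / (9) = -0.3432
  y = (-7 - (3)·-0.3432 - (3)·1.7381 - (4)·0.1714) / (12) = -0.9892
  z = (11 - (2)·-0.3432 - (-1)·-0.9892 - (1)·0.1714) / (7) = 1.5037
  w = (0 - (-4)·-0.3432 - (-1)·-0.9892 - (-3)·1.5037) / (10) = 0.2149

1.5037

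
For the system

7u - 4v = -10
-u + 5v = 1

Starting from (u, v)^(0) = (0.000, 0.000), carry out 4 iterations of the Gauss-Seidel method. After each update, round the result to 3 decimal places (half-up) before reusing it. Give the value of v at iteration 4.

-0.097

Iteration 1:
  u = (-10 - (-4)·0.000) / (7) = -1.429
  v = (1 - (-1)·-1.429) / (5) = -0.086
Iteration 2:
  u = (-10 - (-4)·-0.086) / (7) = -1.478
  v = (1 - (-1)·-1.478) / (5) = -0.096
Iteration 3:
  u = (-10 - (-4)·-0.096) / (7) = -1.483
  v = (1 - (-1)·-1.483) / (5) = -0.097
Iteration 4:
  u = (-10 - (-4)·-0.097) / (7) = -1.484
  v = (1 - (-1)·-1.484) / (5) = -0.097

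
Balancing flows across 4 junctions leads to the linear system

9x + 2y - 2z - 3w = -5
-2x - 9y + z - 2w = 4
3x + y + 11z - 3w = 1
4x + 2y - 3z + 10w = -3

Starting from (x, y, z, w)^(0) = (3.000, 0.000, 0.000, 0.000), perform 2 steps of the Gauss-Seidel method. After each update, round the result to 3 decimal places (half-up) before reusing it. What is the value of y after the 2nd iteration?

Iteration 1:
  x = (-5 - (2)·0.000 - (-2)·0.000 - (-3)·0.000) / (9) = -0.556
  y = (4 - (-2)·-0.556 - (1)·0.000 - (-2)·0.000) / (-9) = -0.321
  z = (1 - (3)·-0.556 - (1)·-0.321 - (-3)·0.000) / (11) = 0.272
  w = (-3 - (4)·-0.556 - (2)·-0.321 - (-3)·0.272) / (10) = 0.068
Iteration 2:
  x = (-5 - (2)·-0.321 - (-2)·0.272 - (-3)·0.068) / (9) = -0.401
  y = (4 - (-2)·-0.401 - (1)·0.272 - (-2)·0.068) / (-9) = -0.340
  z = (1 - (3)·-0.401 - (1)·-0.340 - (-3)·0.068) / (11) = 0.250
  w = (-3 - (4)·-0.401 - (2)·-0.340 - (-3)·0.250) / (10) = 0.003

-0.340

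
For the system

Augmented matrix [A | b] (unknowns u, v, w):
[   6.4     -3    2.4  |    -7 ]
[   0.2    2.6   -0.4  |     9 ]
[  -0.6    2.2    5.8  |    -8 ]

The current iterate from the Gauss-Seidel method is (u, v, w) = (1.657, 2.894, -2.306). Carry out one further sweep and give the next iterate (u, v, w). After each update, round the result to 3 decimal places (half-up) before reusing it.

(1.128, 3.020, -2.408)

One sweep:
  u = (-7 - (-3)·2.894 - (2.4)·-2.306) / (6.4) = 1.128
  v = (9 - (0.2)·1.128 - (-0.4)·-2.306) / (2.6) = 3.020
  w = (-8 - (-0.6)·1.128 - (2.2)·3.020) / (5.8) = -2.408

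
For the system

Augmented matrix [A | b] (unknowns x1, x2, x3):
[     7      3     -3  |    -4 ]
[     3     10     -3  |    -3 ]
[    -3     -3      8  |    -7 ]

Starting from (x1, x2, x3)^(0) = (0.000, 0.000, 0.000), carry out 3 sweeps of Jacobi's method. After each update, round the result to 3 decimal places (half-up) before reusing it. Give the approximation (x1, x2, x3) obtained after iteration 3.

(-0.919, -0.415, -1.328)

Iteration 1:
  x1 = (-4 - (3)·0.000 - (-3)·0.000) / (7) = -0.571
  x2 = (-3 - (3)·0.000 - (-3)·0.000) / (10) = -0.300
  x3 = (-7 - (-3)·0.000 - (-3)·0.000) / (8) = -0.875
Iteration 2:
  x1 = (-4 - (3)·-0.300 - (-3)·-0.875) / (7) = -0.818
  x2 = (-3 - (3)·-0.571 - (-3)·-0.875) / (10) = -0.391
  x3 = (-7 - (-3)·-0.571 - (-3)·-0.300) / (8) = -1.202
Iteration 3:
  x1 = (-4 - (3)·-0.391 - (-3)·-1.202) / (7) = -0.919
  x2 = (-3 - (3)·-0.818 - (-3)·-1.202) / (10) = -0.415
  x3 = (-7 - (-3)·-0.818 - (-3)·-0.391) / (8) = -1.328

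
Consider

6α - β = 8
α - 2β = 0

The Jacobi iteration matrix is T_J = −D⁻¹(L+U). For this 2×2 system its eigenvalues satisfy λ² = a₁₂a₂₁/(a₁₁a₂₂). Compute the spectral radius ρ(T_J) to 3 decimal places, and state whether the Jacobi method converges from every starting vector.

0.289

a₁₂a₂₁/(a₁₁a₂₂) = (-1)·(1) / ((6)·(-2)) = 0.083333
ρ = √|0.083333| = √0.083333 = 0.289
ρ < 1, so Jacobi converges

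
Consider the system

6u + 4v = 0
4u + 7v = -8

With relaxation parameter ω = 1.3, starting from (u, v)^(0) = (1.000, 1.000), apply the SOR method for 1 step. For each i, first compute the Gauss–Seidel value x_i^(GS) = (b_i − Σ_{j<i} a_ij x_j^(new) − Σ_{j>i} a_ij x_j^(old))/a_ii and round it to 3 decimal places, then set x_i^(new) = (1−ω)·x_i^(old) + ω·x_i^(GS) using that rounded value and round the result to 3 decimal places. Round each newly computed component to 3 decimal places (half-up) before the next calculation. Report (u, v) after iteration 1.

Iteration 1:
  u: GS value = (0 - (4)·1.000) / (6) = -0.667;  u ← (1−ω)·1.000 + ω·-0.667 = -1.167
  v: GS value = (-8 - (4)·-1.167) / (7) = -0.476;  v ← (1−ω)·1.000 + ω·-0.476 = -0.919

(-1.167, -0.919)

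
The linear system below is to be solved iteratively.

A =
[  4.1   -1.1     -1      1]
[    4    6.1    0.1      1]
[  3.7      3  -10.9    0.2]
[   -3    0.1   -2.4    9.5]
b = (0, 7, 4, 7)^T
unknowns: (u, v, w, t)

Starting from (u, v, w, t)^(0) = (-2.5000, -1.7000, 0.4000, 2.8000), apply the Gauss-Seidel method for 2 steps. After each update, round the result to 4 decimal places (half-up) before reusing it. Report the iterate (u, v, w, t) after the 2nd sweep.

(0.2167, 0.9579, -0.0239, 0.7892)

Iteration 1:
  u = (0 - (-1.1)·-1.7000 - (-1)·0.4000 - (1)·2.8000) / (4.1) = -1.0415
  v = (7 - (4)·-1.0415 - (0.1)·0.4000 - (1)·2.8000) / (6.1) = 1.3649
  w = (4 - (3.7)·-1.0415 - (3)·1.3649 - (0.2)·2.8000) / (-10.9) = -0.2935
  t = (7 - (-3)·-1.0415 - (0.1)·1.3649 - (-2.4)·-0.2935) / (9.5) = 0.3194
Iteration 2:
  u = (0 - (-1.1)·1.3649 - (-1)·-0.2935 - (1)·0.3194) / (4.1) = 0.2167
  v = (7 - (4)·0.2167 - (0.1)·-0.2935 - (1)·0.3194) / (6.1) = 0.9579
  w = (4 - (3.7)·0.2167 - (3)·0.9579 - (0.2)·0.3194) / (-10.9) = -0.0239
  t = (7 - (-3)·0.2167 - (0.1)·0.9579 - (-2.4)·-0.0239) / (9.5) = 0.7892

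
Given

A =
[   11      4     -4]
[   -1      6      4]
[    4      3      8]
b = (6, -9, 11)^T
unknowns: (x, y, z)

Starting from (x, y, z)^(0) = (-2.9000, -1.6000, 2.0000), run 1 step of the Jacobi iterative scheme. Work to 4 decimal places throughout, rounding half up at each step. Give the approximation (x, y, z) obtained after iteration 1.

(1.8545, -3.3167, 3.4250)

Iteration 1:
  x = (6 - (4)·-1.6000 - (-4)·2.0000) / (11) = 1.8545
  y = (-9 - (-1)·-2.9000 - (4)·2.0000) / (6) = -3.3167
  z = (11 - (4)·-2.9000 - (3)·-1.6000) / (8) = 3.4250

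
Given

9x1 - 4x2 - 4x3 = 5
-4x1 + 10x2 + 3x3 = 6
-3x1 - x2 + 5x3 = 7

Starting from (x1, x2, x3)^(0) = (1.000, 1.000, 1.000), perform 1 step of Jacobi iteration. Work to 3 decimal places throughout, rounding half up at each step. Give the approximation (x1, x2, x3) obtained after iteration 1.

Iteration 1:
  x1 = (5 - (-4)·1.000 - (-4)·1.000) / (9) = 1.444
  x2 = (6 - (-4)·1.000 - (3)·1.000) / (10) = 0.700
  x3 = (7 - (-3)·1.000 - (-1)·1.000) / (5) = 2.200

(1.444, 0.700, 2.200)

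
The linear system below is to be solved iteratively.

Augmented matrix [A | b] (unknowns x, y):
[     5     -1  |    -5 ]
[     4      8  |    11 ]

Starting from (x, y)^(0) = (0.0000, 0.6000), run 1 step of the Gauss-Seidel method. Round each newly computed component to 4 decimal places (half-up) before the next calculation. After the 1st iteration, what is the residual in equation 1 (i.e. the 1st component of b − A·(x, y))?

Iteration 1:
  x = (-5 - (-1)·0.6000) / (5) = -0.8800
  y = (11 - (4)·-0.8800) / (8) = 1.8150
Residual b − A·x = (1.2150, 0.0000)

1.2150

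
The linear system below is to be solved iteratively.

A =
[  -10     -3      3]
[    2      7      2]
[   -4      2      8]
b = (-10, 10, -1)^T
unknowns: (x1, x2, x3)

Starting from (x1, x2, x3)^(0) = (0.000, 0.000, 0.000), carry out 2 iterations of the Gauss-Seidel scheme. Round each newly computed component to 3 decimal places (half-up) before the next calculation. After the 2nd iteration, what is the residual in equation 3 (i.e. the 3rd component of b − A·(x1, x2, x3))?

Iteration 1:
  x1 = (-10 - (-3)·0.000 - (3)·0.000) / (-10) = 1.000
  x2 = (10 - (2)·1.000 - (2)·0.000) / (7) = 1.143
  x3 = (-1 - (-4)·1.000 - (2)·1.143) / (8) = 0.089
Iteration 2:
  x1 = (-10 - (-3)·1.143 - (3)·0.089) / (-10) = 0.684
  x2 = (10 - (2)·0.684 - (2)·0.089) / (7) = 1.208
  x3 = (-1 - (-4)·0.684 - (2)·1.208) / (8) = -0.085
Residual b − A·x = (0.719, 0.346, 0.000)

0.000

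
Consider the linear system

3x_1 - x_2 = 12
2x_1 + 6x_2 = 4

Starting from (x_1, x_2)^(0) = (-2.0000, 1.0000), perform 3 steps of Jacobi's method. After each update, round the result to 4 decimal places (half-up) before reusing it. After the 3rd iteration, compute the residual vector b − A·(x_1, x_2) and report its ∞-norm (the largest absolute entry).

1.4074

Iteration 1:
  x_1 = (12 - (-1)·1.0000) / (3) = 4.3333
  x_2 = (4 - (2)·-2.0000) / (6) = 1.3333
Iteration 2:
  x_1 = (12 - (-1)·1.3333) / (3) = 4.4444
  x_2 = (4 - (2)·4.3333) / (6) = -0.7778
Iteration 3:
  x_1 = (12 - (-1)·-0.7778) / (3) = 3.7407
  x_2 = (4 - (2)·4.4444) / (6) = -0.8148
Residual b − A·x = (-0.0369, 1.4074); ∞-norm = 1.4074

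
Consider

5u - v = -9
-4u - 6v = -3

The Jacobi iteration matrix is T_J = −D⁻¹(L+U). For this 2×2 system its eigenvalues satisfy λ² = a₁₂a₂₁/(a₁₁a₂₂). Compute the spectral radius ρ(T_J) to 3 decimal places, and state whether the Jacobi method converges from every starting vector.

a₁₂a₂₁/(a₁₁a₂₂) = (-1)·(-4) / ((5)·(-6)) = -0.133333
ρ = √|-0.133333| = √0.133333 = 0.365
ρ < 1, so Jacobi converges

0.365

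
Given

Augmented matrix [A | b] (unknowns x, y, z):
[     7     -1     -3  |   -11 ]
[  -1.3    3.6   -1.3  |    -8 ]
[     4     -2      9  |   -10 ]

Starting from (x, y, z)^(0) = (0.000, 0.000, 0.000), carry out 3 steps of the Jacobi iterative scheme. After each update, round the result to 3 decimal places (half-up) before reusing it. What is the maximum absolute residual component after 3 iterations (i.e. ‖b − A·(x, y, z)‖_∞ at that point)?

Iteration 1:
  x = (-11 - (-1)·0.000 - (-3)·0.000) / (7) = -1.571
  y = (-8 - (-1.3)·0.000 - (-1.3)·0.000) / (3.6) = -2.222
  z = (-10 - (4)·0.000 - (-2)·0.000) / (9) = -1.111
Iteration 2:
  x = (-11 - (-1)·-2.222 - (-3)·-1.111) / (7) = -2.365
  y = (-8 - (-1.3)·-1.571 - (-1.3)·-1.111) / (3.6) = -3.191
  z = (-10 - (4)·-1.571 - (-2)·-2.222) / (9) = -0.907
Iteration 3:
  x = (-11 - (-1)·-3.191 - (-3)·-0.907) / (7) = -2.416
  y = (-8 - (-1.3)·-2.365 - (-1.3)·-0.907) / (3.6) = -3.404
  z = (-10 - (4)·-2.365 - (-2)·-3.191) / (9) = -0.769
Residual b − A·x = (0.201, 0.114, -0.223); ∞-norm = 0.223

0.223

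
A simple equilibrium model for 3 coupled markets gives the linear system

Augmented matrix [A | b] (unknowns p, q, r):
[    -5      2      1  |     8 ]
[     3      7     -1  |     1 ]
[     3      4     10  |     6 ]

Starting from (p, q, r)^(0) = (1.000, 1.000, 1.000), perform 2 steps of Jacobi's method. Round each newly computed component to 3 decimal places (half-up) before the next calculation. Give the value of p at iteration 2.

Iteration 1:
  p = (8 - (2)·1.000 - (1)·1.000) / (-5) = -1.000
  q = (1 - (3)·1.000 - (-1)·1.000) / (7) = -0.143
  r = (6 - (3)·1.000 - (4)·1.000) / (10) = -0.100
Iteration 2:
  p = (8 - (2)·-0.143 - (1)·-0.100) / (-5) = -1.677
  q = (1 - (3)·-1.000 - (-1)·-0.100) / (7) = 0.557
  r = (6 - (3)·-1.000 - (4)·-0.143) / (10) = 0.957

-1.677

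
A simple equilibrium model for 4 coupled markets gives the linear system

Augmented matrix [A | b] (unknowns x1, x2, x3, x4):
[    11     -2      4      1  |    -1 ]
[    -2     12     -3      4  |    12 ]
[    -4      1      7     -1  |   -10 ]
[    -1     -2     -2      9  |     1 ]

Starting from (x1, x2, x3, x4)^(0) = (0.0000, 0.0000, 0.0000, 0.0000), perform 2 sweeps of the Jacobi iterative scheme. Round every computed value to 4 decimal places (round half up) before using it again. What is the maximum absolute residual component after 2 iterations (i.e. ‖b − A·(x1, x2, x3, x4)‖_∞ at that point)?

3.0688

Iteration 1:
  x1 = (-1 - (-2)·0.0000 - (4)·0.0000 - (1)·0.0000) / (11) = -0.0909
  x2 = (12 - (-2)·0.0000 - (-3)·0.0000 - (4)·0.0000) / (12) = 1.0000
  x3 = (-10 - (-4)·0.0000 - (1)·0.0000 - (-1)·0.0000) / (7) = -1.4286
  x4 = (1 - (-1)·0.0000 - (-2)·0.0000 - (-2)·0.0000) / (9) = 0.1111
Iteration 2:
  x1 = (-1 - (-2)·1.0000 - (4)·-1.4286 - (1)·0.1111) / (11) = 0.6003
  x2 = (12 - (-2)·-0.0909 - (-3)·-1.4286 - (4)·0.1111) / (12) = 0.5907
  x3 = (-10 - (-4)·-0.0909 - (1)·1.0000 - (-1)·0.1111) / (7) = -1.6075
  x4 = (1 - (-1)·-0.0909 - (-2)·1.0000 - (-2)·-1.4286) / (9) = 0.0058
Residual b − A·x = (0.0023, 1.2665, 3.0688, -0.4855); ∞-norm = 3.0688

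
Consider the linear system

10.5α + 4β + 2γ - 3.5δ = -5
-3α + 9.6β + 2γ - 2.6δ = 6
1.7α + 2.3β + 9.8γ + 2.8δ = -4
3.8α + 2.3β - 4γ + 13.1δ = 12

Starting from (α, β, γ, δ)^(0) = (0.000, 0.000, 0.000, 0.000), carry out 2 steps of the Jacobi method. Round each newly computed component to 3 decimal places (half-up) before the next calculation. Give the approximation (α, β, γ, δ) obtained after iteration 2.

Iteration 1:
  α = (-5 - (4)·0.000 - (2)·0.000 - (-3.5)·0.000) / (10.5) = -0.476
  β = (6 - (-3)·0.000 - (2)·0.000 - (-2.6)·0.000) / (9.6) = 0.625
  γ = (-4 - (1.7)·0.000 - (2.3)·0.000 - (2.8)·0.000) / (9.8) = -0.408
  δ = (12 - (3.8)·0.000 - (2.3)·0.000 - (-4)·0.000) / (13.1) = 0.916
Iteration 2:
  α = (-5 - (4)·0.625 - (2)·-0.408 - (-3.5)·0.916) / (10.5) = -0.331
  β = (6 - (-3)·-0.476 - (2)·-0.408 - (-2.6)·0.916) / (9.6) = 0.809
  γ = (-4 - (1.7)·-0.476 - (2.3)·0.625 - (2.8)·0.916) / (9.8) = -0.734
  δ = (12 - (3.8)·-0.476 - (2.3)·0.625 - (-4)·-0.408) / (13.1) = 0.820

(-0.331, 0.809, -0.734, 0.820)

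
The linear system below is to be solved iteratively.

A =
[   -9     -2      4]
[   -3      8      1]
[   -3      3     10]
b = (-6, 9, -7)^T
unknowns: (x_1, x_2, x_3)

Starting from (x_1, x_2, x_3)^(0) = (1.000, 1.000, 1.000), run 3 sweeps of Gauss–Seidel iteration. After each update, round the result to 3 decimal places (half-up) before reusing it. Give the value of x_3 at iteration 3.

-1.093

Iteration 1:
  x_1 = (-6 - (-2)·1.000 - (4)·1.000) / (-9) = 0.889
  x_2 = (9 - (-3)·0.889 - (1)·1.000) / (8) = 1.333
  x_3 = (-7 - (-3)·0.889 - (3)·1.333) / (10) = -0.833
Iteration 2:
  x_1 = (-6 - (-2)·1.333 - (4)·-0.833) / (-9) = 0.000
  x_2 = (9 - (-3)·0.000 - (1)·-0.833) / (8) = 1.229
  x_3 = (-7 - (-3)·0.000 - (3)·1.229) / (10) = -1.069
Iteration 3:
  x_1 = (-6 - (-2)·1.229 - (4)·-1.069) / (-9) = -0.082
  x_2 = (9 - (-3)·-0.082 - (1)·-1.069) / (8) = 1.228
  x_3 = (-7 - (-3)·-0.082 - (3)·1.228) / (10) = -1.093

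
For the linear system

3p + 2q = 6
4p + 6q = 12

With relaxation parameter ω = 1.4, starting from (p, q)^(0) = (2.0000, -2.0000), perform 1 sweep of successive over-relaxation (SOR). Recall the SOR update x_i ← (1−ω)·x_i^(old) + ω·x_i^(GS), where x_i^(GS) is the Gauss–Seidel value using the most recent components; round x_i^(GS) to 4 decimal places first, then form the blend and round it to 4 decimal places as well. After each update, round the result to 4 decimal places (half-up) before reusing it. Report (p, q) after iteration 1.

Iteration 1:
  p: GS value = (6 - (2)·-2.0000) / (3) = 3.3333;  p ← (1−ω)·2.0000 + ω·3.3333 = 3.8666
  q: GS value = (12 - (4)·3.8666) / (6) = -0.5777;  q ← (1−ω)·-2.0000 + ω·-0.5777 = -0.0088

(3.8666, -0.0088)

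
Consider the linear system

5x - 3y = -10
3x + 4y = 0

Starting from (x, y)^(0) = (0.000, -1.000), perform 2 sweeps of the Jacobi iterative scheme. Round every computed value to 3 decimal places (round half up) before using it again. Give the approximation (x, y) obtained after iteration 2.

(-2.000, 1.950)

Iteration 1:
  x = (-10 - (-3)·-1.000) / (5) = -2.600
  y = (0 - (3)·0.000) / (4) = 0.000
Iteration 2:
  x = (-10 - (-3)·0.000) / (5) = -2.000
  y = (0 - (3)·-2.600) / (4) = 1.950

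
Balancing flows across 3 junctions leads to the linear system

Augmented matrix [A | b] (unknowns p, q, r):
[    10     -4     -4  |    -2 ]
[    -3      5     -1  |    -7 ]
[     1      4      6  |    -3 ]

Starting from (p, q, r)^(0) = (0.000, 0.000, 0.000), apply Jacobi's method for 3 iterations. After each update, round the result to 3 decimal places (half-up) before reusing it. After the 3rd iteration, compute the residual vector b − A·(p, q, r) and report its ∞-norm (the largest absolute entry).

1.172

Iteration 1:
  p = (-2 - (-4)·0.000 - (-4)·0.000) / (10) = -0.200
  q = (-7 - (-3)·0.000 - (-1)·0.000) / (5) = -1.400
  r = (-3 - (1)·0.000 - (4)·0.000) / (6) = -0.500
Iteration 2:
  p = (-2 - (-4)·-1.400 - (-4)·-0.500) / (10) = -0.960
  q = (-7 - (-3)·-0.200 - (-1)·-0.500) / (5) = -1.620
  r = (-3 - (1)·-0.200 - (4)·-1.400) / (6) = 0.467
Iteration 3:
  p = (-2 - (-4)·-1.620 - (-4)·0.467) / (10) = -0.661
  q = (-7 - (-3)·-0.960 - (-1)·0.467) / (5) = -1.883
  r = (-3 - (1)·-0.960 - (4)·-1.620) / (6) = 0.740
Residual b − A·x = (0.038, 1.172, 0.753); ∞-norm = 1.172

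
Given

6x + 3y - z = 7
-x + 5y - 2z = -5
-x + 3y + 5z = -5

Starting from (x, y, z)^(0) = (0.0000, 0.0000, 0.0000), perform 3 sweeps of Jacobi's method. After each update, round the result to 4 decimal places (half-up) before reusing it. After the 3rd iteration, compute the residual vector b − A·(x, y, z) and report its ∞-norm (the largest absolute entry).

Iteration 1:
  x = (7 - (3)·0.0000 - (-1)·0.0000) / (6) = 1.1667
  y = (-5 - (-1)·0.0000 - (-2)·0.0000) / (5) = -1.0000
  z = (-5 - (-1)·0.0000 - (3)·0.0000) / (5) = -1.0000
Iteration 2:
  x = (7 - (3)·-1.0000 - (-1)·-1.0000) / (6) = 1.5000
  y = (-5 - (-1)·1.1667 - (-2)·-1.0000) / (5) = -1.1667
  z = (-5 - (-1)·1.1667 - (3)·-1.0000) / (5) = -0.1667
Iteration 3:
  x = (7 - (3)·-1.1667 - (-1)·-0.1667) / (6) = 1.7222
  y = (-5 - (-1)·1.5000 - (-2)·-0.1667) / (5) = -0.7667
  z = (-5 - (-1)·1.5000 - (3)·-1.1667) / (5) = 0.0000
Residual b − A·x = (-1.0331, 0.5557, -0.9777); ∞-norm = 1.0331

1.0331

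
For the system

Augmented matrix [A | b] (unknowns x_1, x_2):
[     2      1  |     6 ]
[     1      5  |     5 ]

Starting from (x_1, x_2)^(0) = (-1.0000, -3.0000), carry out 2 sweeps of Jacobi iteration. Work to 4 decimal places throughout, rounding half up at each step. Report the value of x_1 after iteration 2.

2.4000

Iteration 1:
  x_1 = (6 - (1)·-3.0000) / (2) = 4.5000
  x_2 = (5 - (1)·-1.0000) / (5) = 1.2000
Iteration 2:
  x_1 = (6 - (1)·1.2000) / (2) = 2.4000
  x_2 = (5 - (1)·4.5000) / (5) = 0.1000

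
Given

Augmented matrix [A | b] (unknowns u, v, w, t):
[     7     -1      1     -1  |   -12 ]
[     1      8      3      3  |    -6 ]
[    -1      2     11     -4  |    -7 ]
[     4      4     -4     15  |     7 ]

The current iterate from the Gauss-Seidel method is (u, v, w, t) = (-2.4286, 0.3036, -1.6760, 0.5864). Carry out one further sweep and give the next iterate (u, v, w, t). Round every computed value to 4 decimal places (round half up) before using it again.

One sweep:
  u = (-12 - (-1)·0.3036 - (1)·-1.6760 - (-1)·0.5864) / (7) = -1.3477
  v = (-6 - (1)·-1.3477 - (3)·-1.6760 - (3)·0.5864) / (8) = -0.1729
  w = (-7 - (-1)·-1.3477 - (2)·-0.1729 - (-4)·0.5864) / (11) = -0.5142
  t = (7 - (4)·-1.3477 - (4)·-0.1729 - (-4)·-0.5142) / (15) = 0.7350

(-1.3477, -0.1729, -0.5142, 0.7350)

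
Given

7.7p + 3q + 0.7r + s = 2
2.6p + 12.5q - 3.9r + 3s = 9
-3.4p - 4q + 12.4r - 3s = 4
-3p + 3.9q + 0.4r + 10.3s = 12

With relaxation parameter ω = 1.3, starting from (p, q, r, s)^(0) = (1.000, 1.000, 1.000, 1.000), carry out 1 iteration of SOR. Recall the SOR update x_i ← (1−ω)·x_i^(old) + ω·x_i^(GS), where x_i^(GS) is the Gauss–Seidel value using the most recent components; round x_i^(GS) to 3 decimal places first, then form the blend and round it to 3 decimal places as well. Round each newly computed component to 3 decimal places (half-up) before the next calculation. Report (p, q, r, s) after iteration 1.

(-0.756, 0.934, 0.557, 0.441)

Iteration 1:
  p: GS value = (2 - (3)·1.000 - (0.7)·1.000 - (1)·1.000) / (7.7) = -0.351;  p ← (1−ω)·1.000 + ω·-0.351 = -0.756
  q: GS value = (9 - (2.6)·-0.756 - (-3.9)·1.000 - (3)·1.000) / (12.5) = 0.949;  q ← (1−ω)·1.000 + ω·0.949 = 0.934
  r: GS value = (4 - (-3.4)·-0.756 - (-4)·0.934 - (-3)·1.000) / (12.4) = 0.659;  r ← (1−ω)·1.000 + ω·0.659 = 0.557
  s: GS value = (12 - (-3)·-0.756 - (3.9)·0.934 - (0.4)·0.557) / (10.3) = 0.570;  s ← (1−ω)·1.000 + ω·0.570 = 0.441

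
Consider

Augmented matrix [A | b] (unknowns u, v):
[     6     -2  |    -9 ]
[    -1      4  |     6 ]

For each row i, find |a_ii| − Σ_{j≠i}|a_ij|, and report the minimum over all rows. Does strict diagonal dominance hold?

row 1: |6| − (2) = 4
row 2: |4| − (1) = 3
minimum over rows = 3 → strictly diagonally dominant (convergence guaranteed)

3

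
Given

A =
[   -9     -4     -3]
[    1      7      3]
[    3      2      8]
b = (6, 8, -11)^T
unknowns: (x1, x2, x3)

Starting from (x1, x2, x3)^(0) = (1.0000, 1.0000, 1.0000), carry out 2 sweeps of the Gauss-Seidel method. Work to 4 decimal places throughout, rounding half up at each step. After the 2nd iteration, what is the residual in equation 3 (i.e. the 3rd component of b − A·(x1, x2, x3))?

-0.0003

Iteration 1:
  x1 = (6 - (-4)·1.0000 - (-3)·1.0000) / (-9) = -1.4444
  x2 = (8 - (1)·-1.4444 - (3)·1.0000) / (7) = 0.9206
  x3 = (-11 - (3)·-1.4444 - (2)·0.9206) / (8) = -1.0635
Iteration 2:
  x1 = (6 - (-4)·0.9206 - (-3)·-1.0635) / (-9) = -0.7213
  x2 = (8 - (1)·-0.7213 - (3)·-1.0635) / (7) = 1.7017
  x3 = (-11 - (3)·-0.7213 - (2)·1.7017) / (8) = -1.5299
Residual b − A·x = (1.7254, 1.3991, -0.0003)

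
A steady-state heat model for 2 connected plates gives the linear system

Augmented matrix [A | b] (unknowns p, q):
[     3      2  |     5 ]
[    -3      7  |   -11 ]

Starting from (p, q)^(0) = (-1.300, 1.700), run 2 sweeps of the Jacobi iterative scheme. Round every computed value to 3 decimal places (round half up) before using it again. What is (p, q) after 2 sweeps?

Iteration 1:
  p = (5 - (2)·1.700) / (3) = 0.533
  q = (-11 - (-3)·-1.300) / (7) = -2.129
Iteration 2:
  p = (5 - (2)·-2.129) / (3) = 3.086
  q = (-11 - (-3)·0.533) / (7) = -1.343

(3.086, -1.343)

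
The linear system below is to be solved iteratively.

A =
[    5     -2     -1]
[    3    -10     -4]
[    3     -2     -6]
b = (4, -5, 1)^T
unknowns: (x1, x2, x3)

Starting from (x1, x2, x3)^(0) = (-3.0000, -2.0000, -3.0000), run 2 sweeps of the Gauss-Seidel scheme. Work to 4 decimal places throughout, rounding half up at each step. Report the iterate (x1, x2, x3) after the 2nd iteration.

Iteration 1:
  x1 = (4 - (-2)·-2.0000 - (-1)·-3.0000) / (5) = -0.6000
  x2 = (-5 - (3)·-0.6000 - (-4)·-3.0000) / (-10) = 1.5200
  x3 = (1 - (3)·-0.6000 - (-2)·1.5200) / (-6) = -0.9733
Iteration 2:
  x1 = (4 - (-2)·1.5200 - (-1)·-0.9733) / (5) = 1.2133
  x2 = (-5 - (3)·1.2133 - (-4)·-0.9733) / (-10) = 1.2533
  x3 = (1 - (3)·1.2133 - (-2)·1.2533) / (-6) = 0.0222

(1.2133, 1.2533, 0.0222)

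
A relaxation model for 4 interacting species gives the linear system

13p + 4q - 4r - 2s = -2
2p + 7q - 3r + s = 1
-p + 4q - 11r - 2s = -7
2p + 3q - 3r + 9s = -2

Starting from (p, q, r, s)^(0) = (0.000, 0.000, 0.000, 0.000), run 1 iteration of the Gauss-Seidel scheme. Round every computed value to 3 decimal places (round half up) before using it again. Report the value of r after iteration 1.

Iteration 1:
  p = (-2 - (4)·0.000 - (-4)·0.000 - (-2)·0.000) / (13) = -0.154
  q = (1 - (2)·-0.154 - (-3)·0.000 - (1)·0.000) / (7) = 0.187
  r = (-7 - (-1)·-0.154 - (4)·0.187 - (-2)·0.000) / (-11) = 0.718
  s = (-2 - (2)·-0.154 - (3)·0.187 - (-3)·0.718) / (9) = -0.011

0.718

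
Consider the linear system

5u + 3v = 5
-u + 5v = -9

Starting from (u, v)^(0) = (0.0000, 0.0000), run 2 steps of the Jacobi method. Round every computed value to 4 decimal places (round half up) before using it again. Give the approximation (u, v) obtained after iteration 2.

Iteration 1:
  u = (5 - (3)·0.0000) / (5) = 1.0000
  v = (-9 - (-1)·0.0000) / (5) = -1.8000
Iteration 2:
  u = (5 - (3)·-1.8000) / (5) = 2.0800
  v = (-9 - (-1)·1.0000) / (5) = -1.6000

(2.0800, -1.6000)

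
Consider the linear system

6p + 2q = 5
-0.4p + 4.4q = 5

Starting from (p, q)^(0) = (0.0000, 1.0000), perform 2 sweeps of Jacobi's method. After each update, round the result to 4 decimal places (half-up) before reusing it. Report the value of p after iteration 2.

Iteration 1:
  p = (5 - (2)·1.0000) / (6) = 0.5000
  q = (5 - (-0.4)·0.0000) / (4.4) = 1.1364
Iteration 2:
  p = (5 - (2)·1.1364) / (6) = 0.4545
  q = (5 - (-0.4)·0.5000) / (4.4) = 1.1818

0.4545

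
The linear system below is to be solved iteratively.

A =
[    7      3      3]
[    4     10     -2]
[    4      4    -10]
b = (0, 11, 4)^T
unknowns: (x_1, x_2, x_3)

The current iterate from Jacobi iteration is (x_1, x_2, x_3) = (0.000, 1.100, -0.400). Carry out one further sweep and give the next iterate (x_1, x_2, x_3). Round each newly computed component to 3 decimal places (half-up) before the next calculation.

(-0.300, 1.020, 0.040)

One sweep:
  x_1 = (0 - (3)·1.100 - (3)·-0.400) / (7) = -0.300
  x_2 = (11 - (4)·0.000 - (-2)·-0.400) / (10) = 1.020
  x_3 = (4 - (4)·0.000 - (4)·1.100) / (-10) = 0.040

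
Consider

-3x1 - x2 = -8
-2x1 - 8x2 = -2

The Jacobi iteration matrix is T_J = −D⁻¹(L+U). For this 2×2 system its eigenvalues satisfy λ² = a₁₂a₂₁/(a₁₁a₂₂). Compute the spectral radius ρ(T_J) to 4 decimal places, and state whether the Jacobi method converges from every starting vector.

0.2887

a₁₂a₂₁/(a₁₁a₂₂) = (-1)·(-2) / ((-3)·(-8)) = 0.083333
ρ = √|0.083333| = √0.083333 = 0.2887
ρ < 1, so Jacobi converges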